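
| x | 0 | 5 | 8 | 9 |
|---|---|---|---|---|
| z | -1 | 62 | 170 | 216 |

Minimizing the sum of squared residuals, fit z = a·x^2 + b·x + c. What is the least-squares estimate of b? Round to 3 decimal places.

Forming MᵀM = [[11282, 1366, 170]; [1366, 170, 22]; [170, 22, 4]] and Mᵀz = [29926, 3614, 447]ᵀ gives MᵀM·[a, b, c]ᵀ = Mᵀz.
Solving the 3×3 system (Gaussian elimination) gives a = 1041/362, b = -310/181, c = -379/362.

b = -1.713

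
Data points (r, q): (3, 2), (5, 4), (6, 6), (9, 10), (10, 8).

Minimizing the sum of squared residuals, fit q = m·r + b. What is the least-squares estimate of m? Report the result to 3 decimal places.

m = 1.024

Forming MᵀM = [[251, 33]; [33, 5]] and Mᵀq = [232, 30]ᵀ gives MᵀM·[m, b]ᵀ = Mᵀq.
Determinant 251·5 − 33² = 166.
m = (232·5 − 33·30)/166 = 85/83; b = (251·30 − 33·232)/166 = -63/83.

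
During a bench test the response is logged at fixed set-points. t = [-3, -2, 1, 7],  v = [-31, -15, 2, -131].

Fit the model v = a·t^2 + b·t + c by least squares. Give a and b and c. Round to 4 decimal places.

a = -3.0420, b = 2.2305, c = 2.4891

Normal-equation sums: Σt^2·t^2 = 2499, Σt^2·t = 309, Σt^2 = 63, Σt·t = 63, Σt = 3, Σ1 = 4.
Right-hand side: Σt^2·v = -6756, Σt·v = -792, Σv = -175.
So AᵀA·[a, b, c]ᵀ = Aᵀv: [[2499, 309, 63]; [309, 63, 3]; [63, 3, 4]]·[a, b, c]ᵀ = [-6756, -792, -175]ᵀ.
Solving the 3×3 system (Gaussian elimination) gives a = -15563/5116, b = 11411/5116, c = 6367/2558.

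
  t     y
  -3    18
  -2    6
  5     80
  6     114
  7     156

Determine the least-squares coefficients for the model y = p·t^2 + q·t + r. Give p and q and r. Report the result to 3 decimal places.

The normal system AᵀA·[p, q, r]ᵀ = Aᵀy is [[4419, 649, 123]; [649, 123, 13]; [123, 13, 5]]·[p, q, r]ᵀ = [13934, 2110, 374]ᵀ.
Solving the 3×3 system (Gaussian elimination) gives p = 29837/9938, q = 16627/9938, r = -16929/4969.

p = 3.002, q = 1.673, r = -3.407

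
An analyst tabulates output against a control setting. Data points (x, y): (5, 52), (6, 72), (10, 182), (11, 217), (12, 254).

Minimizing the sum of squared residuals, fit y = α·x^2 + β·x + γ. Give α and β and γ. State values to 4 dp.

The normal system AᵀA·[α, β, γ]ᵀ = Aᵀy is [[47298, 4400, 426]; [4400, 426, 44]; [426, 44, 5]]·[α, β, γ]ᵀ = [84925, 7947, 777]ᵀ.
Inverting the 3×3 Gram matrix, [α, β, γ]ᵀ = [10183/7118, 32617/7118, -24242/3559]ᵀ.

α = 1.4306, β = 4.5823, γ = -6.8115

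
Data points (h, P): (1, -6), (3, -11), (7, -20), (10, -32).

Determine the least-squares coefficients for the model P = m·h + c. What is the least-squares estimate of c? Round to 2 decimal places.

c = -2.52

From the data, Σh·h = 159, Σh = 21, Σ1 = 4.
And Σh·P = -499, ΣP = -69.
So AᵀA·[m, c]ᵀ = AᵀP: [[159, 21]; [21, 4]]·[m, c]ᵀ = [-499, -69]ᵀ.
Δ = 159·4 − 21² = 195.
m = ((-499)·4 − 21·(-69))/195 = -547/195; c = (159·(-69) − 21·(-499))/195 = -164/65.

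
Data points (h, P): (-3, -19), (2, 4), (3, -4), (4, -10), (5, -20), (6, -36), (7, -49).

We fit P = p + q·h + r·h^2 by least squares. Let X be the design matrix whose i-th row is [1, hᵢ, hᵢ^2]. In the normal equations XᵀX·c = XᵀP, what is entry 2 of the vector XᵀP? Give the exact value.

Entry 2 ↔ basis h, so (XᵀP)_{2} = Σᵢ (h)·Pᵢ = (-3)·(-19) + (2)·(4) + (3)·(-4) + (4)·(-10) + (5)·(-20) + (6)·(-36) + (7)·(-49) = -646.

-646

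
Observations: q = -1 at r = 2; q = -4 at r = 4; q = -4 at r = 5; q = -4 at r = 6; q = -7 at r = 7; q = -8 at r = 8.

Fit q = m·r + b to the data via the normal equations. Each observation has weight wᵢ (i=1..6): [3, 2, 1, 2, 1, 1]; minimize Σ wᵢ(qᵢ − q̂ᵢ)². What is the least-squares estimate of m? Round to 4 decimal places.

m = -1.0425

From the data, Σwᵢ·r·r = 254, Σwᵢ·r = 46, Σwᵢ·1 = 10.
Right-hand side: Σwᵢ·r·q = -219, Σwᵢ·q = -38.
So XᵀWX·[m, b]ᵀ = XᵀWq: [[254, 46]; [46, 10]]·[m, b]ᵀ = [-219, -38]ᵀ.
Eliminating b: 10·(row 1) − 46·(row 2) gives 424·m = 10·(-219) − 46·(-38) = -442, so m = -221/212.
Then b = ((-38) − 46·(-221/212))/10 = 211/212.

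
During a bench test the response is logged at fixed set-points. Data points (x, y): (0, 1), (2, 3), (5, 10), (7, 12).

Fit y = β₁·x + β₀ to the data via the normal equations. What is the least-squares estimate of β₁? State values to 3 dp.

β₁ = 1.690

Forming MᵀM = [[78, 14]; [14, 4]] and Mᵀy = [140, 26]ᵀ gives MᵀM·[β₁, β₀]ᵀ = Mᵀy.
det = 78·4 − 14² = 116.
β₁ = (140·4 − 14·26)/116 = 49/29; β₀ = (78·26 − 14·140)/116 = 17/29.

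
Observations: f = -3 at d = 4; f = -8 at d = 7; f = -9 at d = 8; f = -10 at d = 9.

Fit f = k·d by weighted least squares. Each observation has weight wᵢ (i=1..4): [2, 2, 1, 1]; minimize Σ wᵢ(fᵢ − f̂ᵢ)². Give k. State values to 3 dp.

Sums needed: Σwᵢ·d·d = 275.
And Σwᵢ·d·f = -298.
Normal equations: [[275]]·[k]ᵀ = [-298]ᵀ.
Hence k = -298 / 275 ≈ -1.08364.

k = -1.084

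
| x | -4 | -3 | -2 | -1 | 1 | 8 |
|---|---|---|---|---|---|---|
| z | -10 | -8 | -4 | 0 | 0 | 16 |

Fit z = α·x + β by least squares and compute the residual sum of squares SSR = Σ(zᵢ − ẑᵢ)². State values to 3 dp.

SSR = 12.415

Forming AᵀA = [[95, -1]; [-1, 6]] and Aᵀz = [200, -6]ᵀ gives AᵀA·[α, β]ᵀ = Aᵀz.
Δ = 95·6 − (-1)² = 569.
α = (200·6 − (-1)·(-6))/569 = 1194/569; β = (95·(-6) − (-1)·200)/569 = -370/569.
Residuals: -544/569, -600/569, 482/569, 1564/569, -824/569, -78/569; SSR = 7064/569.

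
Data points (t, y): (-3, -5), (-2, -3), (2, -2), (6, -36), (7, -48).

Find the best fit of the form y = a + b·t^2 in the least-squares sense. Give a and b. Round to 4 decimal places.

a = 2.3810, b = -1.0383

Sums needed: Σ1 = 5, Σt^2 = 102, Σt^2·t^2 = 3810.
Right-hand side: Σy = -94, Σt^2·y = -3713.
MᵀM·[a, b]ᵀ = Mᵀy becomes [[5, 102]; [102, 3810]]·[a, b]ᵀ = [-94, -3713]ᵀ.
Δ = 5·3810 − 102² = 8646.
a = ((-94)·3810 − 102·(-3713))/8646 = 3431/1441; b = (5·(-3713) − 102·(-94))/8646 = -8977/8646.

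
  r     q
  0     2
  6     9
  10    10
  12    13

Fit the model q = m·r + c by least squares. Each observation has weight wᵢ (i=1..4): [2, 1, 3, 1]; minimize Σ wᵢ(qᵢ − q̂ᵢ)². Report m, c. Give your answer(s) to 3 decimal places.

From the data, Σwᵢ·r·r = 480, Σwᵢ·r = 48, Σwᵢ·1 = 7.
Moment sums: Σwᵢ·r·q = 510, Σwᵢ·q = 56.
Normal equations: [[480, 48]; [48, 7]]·[m, c]ᵀ = [510, 56]ᵀ.
Determinant 480·7 − 48² = 1056.
m = (510·7 − 48·56)/1056 = 147/176; c = (480·56 − 48·510)/1056 = 25/11.

m = 0.835, c = 2.273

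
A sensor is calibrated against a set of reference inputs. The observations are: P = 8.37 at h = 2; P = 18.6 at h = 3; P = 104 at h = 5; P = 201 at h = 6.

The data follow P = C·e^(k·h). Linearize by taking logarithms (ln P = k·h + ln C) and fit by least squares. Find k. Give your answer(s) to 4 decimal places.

Linearized form: ln P = k·h + ln C. From the 4 transformed points,
AᵀA = [[74.0000, 16.0000]; [16.0000, 4]], rhs = [68.0606, 14.9955]ᵀ  (here Σh = 16.0000, Σ(h)² = 74.0000, Σln P = 14.9955, Σh·ln P = 68.0606).
Solving (det = 40.0000): k = 0.80785, ln C = 0.51747.

k = 0.8079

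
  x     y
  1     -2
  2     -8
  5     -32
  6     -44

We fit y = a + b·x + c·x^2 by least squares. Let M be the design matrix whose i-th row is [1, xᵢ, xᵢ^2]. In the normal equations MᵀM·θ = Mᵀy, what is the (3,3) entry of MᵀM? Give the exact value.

Row 3 ↔ basis x^2, column 3 ↔ basis x^2, so (MᵀM)_{3,3} = Σᵢ (x^2)·(x^2) = (1)·(1) + (4)·(4) + (25)·(25) + (36)·(36) = 1938.

1938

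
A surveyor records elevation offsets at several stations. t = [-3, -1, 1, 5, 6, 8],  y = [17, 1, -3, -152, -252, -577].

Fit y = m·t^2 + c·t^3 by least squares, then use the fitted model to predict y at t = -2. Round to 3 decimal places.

Sums needed: Σt^2·t^2 = 6100, Σt^2·t^3 = 43426, Σt^3·t^3 = 325156.
For Xᵀy: Σt^2·y = -49649, Σt^3·y = -369319.
Normal equations: [[6100, 43426]; [43426, 325156]]·[m, c]ᵀ = [-49649, -369319]ᵀ.
Eliminating c: 325156·(row 1) − 43426·(row 2) gives 97634124·m = 325156·(-49649) − 43426·(-369319) = -105623350, so m = -7544525/6973866.
Then c = ((-369319) − 43426·(-7544525/6973866))/325156 = -6913459/6973866.
At t = -2: ŷ = (-7544525/6973866)·(4) + (-6913459/6973866)·(-8) = 4188262/1162311.

ŷ = 3.603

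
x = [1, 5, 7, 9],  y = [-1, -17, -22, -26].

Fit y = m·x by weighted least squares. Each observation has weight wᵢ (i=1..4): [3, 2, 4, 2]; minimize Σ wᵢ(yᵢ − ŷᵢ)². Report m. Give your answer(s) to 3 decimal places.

From the data, Σwᵢ·x·x = 411.
For AᵀWy: Σwᵢ·x·y = -1257.
So AᵀWA·[m]ᵀ = AᵀWy: [[411]]·[m]ᵀ = [-1257]ᵀ.
m = (-1257)/411 = -3.05839.

m = -3.058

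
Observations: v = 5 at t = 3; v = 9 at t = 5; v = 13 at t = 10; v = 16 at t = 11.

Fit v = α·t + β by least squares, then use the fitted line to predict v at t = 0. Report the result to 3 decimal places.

v̂ = 1.961

Compute the Gram sums: Σt·t = 255, Σt = 29, Σ1 = 4.
And Σt·v = 366, Σv = 43.
MᵀM·[α, β]ᵀ = Mᵀv becomes [[255, 29]; [29, 4]]·[α, β]ᵀ = [366, 43]ᵀ.
det = 255·4 − 29² = 179.
α = (366·4 − 29·43)/179 = 217/179; β = (255·43 − 29·366)/179 = 351/179.
At t = 0: v̂ = (217/179)·(0) + (351/179)·(1) = 351/179.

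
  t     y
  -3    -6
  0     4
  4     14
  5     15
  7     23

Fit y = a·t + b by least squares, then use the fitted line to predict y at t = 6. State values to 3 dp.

XᵀX·[a, b]ᵀ = Xᵀy reads: 99·a + 13·b = 310;  13·a + 5·b = 50.
Determinant 99·5 − 13² = 326.
a = (310·5 − 13·50)/326 = 450/163; b = (99·50 − 13·310)/326 = 460/163.
At t = 6: ŷ = (450/163)·(6) + (460/163)·(1) = 3160/163.

ŷ = 19.387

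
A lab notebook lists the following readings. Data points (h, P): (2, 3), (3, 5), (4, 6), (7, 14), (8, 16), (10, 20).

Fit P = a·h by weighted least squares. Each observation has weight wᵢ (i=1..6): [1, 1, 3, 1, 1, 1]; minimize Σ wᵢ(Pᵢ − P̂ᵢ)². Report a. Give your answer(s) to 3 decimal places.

Normal-equation sums: Σwᵢ·h·h = 274.
And Σwᵢ·h·P = 519.
Hence a = 519 / 274 ≈ 1.89416.

a = 1.894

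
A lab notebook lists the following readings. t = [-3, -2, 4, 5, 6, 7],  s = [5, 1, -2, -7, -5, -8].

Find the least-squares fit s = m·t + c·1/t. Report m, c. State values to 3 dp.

m = -1.095, c = 1.026

Entries of AᵀA: Σt·t = 139, Σt·1/t = 6, Σ1/t·1/t = 90281/176400.
And Σt·s = -146, Σ1/t·s = -423/70.
Determinant 139·(90281/176400) − 6² = 6198659/176400.
m = ((-146)·(90281/176400) − 6·(-423/70))/(6198659/176400) = -6785266/6198659; c = (139·(-423/70) − 6·(-146))/(6198659/176400) = 6357960/6198659.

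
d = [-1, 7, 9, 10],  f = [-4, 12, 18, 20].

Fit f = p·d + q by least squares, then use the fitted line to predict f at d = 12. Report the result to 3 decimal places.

With design matrix M, MᵀM = [[231, 25]; [25, 4]] and Mᵀf = [450, 46]ᵀ.
Eliminating q: 4·(row 1) − 25·(row 2) gives 299·p = 4·450 − 25·46 = 650, so p = 50/23.
Then q = (46 − 25·(50/23))/4 = -48/23.
At d = 12: f̂ = (50/23)·(12) + (-48/23)·(1) = 24.

f̂ = 24.000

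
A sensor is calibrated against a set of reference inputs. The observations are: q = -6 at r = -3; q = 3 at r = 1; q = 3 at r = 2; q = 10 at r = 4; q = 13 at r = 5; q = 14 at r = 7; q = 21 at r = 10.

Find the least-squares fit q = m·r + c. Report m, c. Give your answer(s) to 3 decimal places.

m = 2.090, c = 0.521

Normal-equation sums: Σr·r = 204, Σr = 26, Σ1 = 7.
Right-hand side: Σr·q = 440, Σq = 58.
Determinant 204·7 − 26² = 752.
m = (440·7 − 26·58)/752 = 393/188; c = (204·58 − 26·440)/752 = 49/94.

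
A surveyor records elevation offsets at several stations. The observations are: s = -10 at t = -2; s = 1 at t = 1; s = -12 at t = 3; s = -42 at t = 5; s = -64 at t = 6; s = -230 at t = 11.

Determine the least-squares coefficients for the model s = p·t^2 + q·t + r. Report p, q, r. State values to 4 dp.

p = -2.0535, q = 1.5360, r = 1.4378

The normal equations are: 16660·p + 1692·q + 196·r = -31331;  1692·p + 196·q + 24·r = -3139;  196·p + 24·q + 6·r = -357.
Row-reducing yields p = -38748/18869, q = 115933/75476, r = 54259/37738.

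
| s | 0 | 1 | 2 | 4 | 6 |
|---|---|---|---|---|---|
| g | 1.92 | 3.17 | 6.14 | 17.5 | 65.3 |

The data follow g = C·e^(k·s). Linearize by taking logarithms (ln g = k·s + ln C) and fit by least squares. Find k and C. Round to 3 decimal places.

k = 0.586, C = 1.840

With ln gᵢ as the transformed response and sᵢ as the regressor:
AᵀA = [[57.0000, 13.0000]; [13.0000, 5]], rhs = [41.3061, 10.6621]ᵀ  (here Σs = 13.0000, Σ(s)² = 57.0000, Σln g = 10.6621, Σs·ln g = 41.3061).
Slope k = (n·Σs·ln g − Σs·Σln g)/(n·Σ(s)² − (Σs)²) = (5·41.3061 − 13.0000·10.6621)/116.0000 = 0.58555; ln C = (Σln g − k·Σs)/n = 0.60999, so C = exp(0.60999) = 1.84041.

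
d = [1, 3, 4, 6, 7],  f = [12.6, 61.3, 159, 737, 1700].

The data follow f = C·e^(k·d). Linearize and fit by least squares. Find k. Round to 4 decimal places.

k = 0.8181

Linearized form: ln f = k·d + ln C. From the 5 transformed points,
Sums: Σd = 21.0000, Σ(d)² = 111.0000, Σln f = 25.7594, Σd·ln f = 126.8409.
Normal system: [[111.0000, 21.0000]; [21.0000, 5]]·[k, ln C]ᵀ = [126.8409, 25.7594]ᵀ.
Slope k = (n·Σd·ln f − Σd·Σln f)/(n·Σ(d)² − (Σd)²) = (5·126.8409 − 21.0000·25.7594)/114.0000 = 0.81805; ln C = (Σln f − k·Σd)/n = 1.71605.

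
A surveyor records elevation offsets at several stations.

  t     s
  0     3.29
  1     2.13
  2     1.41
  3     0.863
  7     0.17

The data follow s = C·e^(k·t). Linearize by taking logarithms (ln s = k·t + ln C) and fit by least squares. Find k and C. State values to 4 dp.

With ln sᵢ as the transformed response and tᵢ as the regressor:
AᵀA = [[63.0000, 13.0000]; [13.0000, 5]], rhs = [-11.4024, 0.3713]ᵀ  (here Σt = 13.0000, Σ(t)² = 63.0000, Σln s = 0.3713, Σt·ln s = -11.4024).
Solving (det = 146.0000): k = -0.42355, ln C = 1.17550, so C = exp(1.17550) = 3.23977.

k = -0.4236, C = 3.2398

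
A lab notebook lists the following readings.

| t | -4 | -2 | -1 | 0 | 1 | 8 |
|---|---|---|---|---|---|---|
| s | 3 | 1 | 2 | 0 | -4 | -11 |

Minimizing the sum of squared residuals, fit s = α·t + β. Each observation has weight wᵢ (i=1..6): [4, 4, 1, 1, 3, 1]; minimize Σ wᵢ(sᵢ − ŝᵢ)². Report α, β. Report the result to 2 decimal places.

Setting ∂/∂α … = 0 gives: 148·α + (-14)·β = -158;  (-14)·α + 14·β = -5.
(Σwᵢ·t·t = 148, Σwᵢ·t = -14, Σwᵢ·1 = 14, Σwᵢ·t·s = -158, Σwᵢ·s = -5.)
det = 148·14 − (-14)² = 1876.
α = ((-158)·14 − (-14)·(-5))/1876 = -163/134; β = (148·(-5) − (-14)·(-158))/1876 = -738/469.

α = -1.22, β = -1.57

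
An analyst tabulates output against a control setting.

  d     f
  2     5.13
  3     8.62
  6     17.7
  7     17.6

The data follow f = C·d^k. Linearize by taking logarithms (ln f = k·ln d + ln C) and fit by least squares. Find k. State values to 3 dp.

Linearized form: ln f = k·ln d + ln C. From the 4 transformed points,
Σln d = 5.5294, Σ(ln d)² = 8.6844, Σln f = 9.5307, Σln d·ln f = 14.2293.
Equations: 8.6844·k + 5.5294·ln C = 14.2293;  5.5294·k + 4·ln C = 9.5307.
Δ = 8.6844·4 − (5.5294)² = 4.1629; k = (14.2293·4 − 5.5294·9.5307)/4.1629 = 1.01325, ln C = (8.6844·9.5307 − 5.5294·14.2293)/4.1629 = 0.98199.

k = 1.013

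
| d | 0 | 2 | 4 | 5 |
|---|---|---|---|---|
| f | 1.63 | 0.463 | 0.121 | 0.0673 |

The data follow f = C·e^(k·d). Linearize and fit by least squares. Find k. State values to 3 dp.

k = -0.643

With ln fᵢ as the transformed response and dᵢ as the regressor:
XᵀX = [[45.0000, 11.0000]; [11.0000, 4]], rhs = [-23.4809, -5.0920]ᵀ  (here Σd = 11.0000, Σ(d)² = 45.0000, Σln f = -5.0920, Σd·ln f = -23.4809).
Δ = 45.0000·4 − (11.0000)² = 59.0000; k = (-23.4809·4 − 11.0000·-5.0920)/59.0000 = -0.64257, ln C = (45.0000·-5.0920 − 11.0000·-23.4809)/59.0000 = 0.49406.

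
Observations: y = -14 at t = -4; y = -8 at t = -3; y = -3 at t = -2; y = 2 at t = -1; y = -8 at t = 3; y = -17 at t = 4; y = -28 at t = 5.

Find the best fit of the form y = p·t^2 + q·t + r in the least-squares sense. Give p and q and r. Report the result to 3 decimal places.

p = -1.140, q = -0.253, r = 2.240

With design matrix M, MᵀM = [[1316, 116, 80]; [116, 80, 2]; [80, 2, 7]] and Mᵀy = [-1350, -148, -76]ᵀ.
Solving the 3×3 system (Gaussian elimination) gives p = -23167/20328, q = -5153/20328, r = 7589/3388.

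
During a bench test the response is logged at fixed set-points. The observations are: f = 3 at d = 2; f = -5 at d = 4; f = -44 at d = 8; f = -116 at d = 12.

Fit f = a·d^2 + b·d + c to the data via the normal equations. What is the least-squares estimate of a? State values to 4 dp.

Normal-equation sums: Σd^2·d^2 = 25104, Σd^2·d = 2312, Σd^2 = 228, Σd·d = 228, Σd = 26, Σ1 = 4.
For Mᵀf: Σd^2·f = -19588, Σd·f = -1758, Σf = -162.
MᵀM·[a, b, c]ᵀ = Mᵀf becomes [[25104, 2312, 228]; [2312, 228, 26]; [228, 26, 4]]·[a, b, c]ᵀ = [-19588, -1758, -162]ᵀ.
Solving the 3×3 system (Gaussian elimination) gives a = -3217/3184, b = 3605/1592, c = 472/199.

a = -1.0104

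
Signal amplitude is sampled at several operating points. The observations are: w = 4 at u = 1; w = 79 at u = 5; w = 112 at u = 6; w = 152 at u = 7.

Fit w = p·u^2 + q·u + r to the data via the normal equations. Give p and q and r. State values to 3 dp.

Compute the Gram sums: Σu^2·u^2 = 4323, Σu^2·u = 685, Σu^2 = 111, Σu·u = 111, Σu = 19, Σ1 = 4.
And Σu^2·w = 13459, Σu·w = 2135, Σw = 347.
Normal equations: [[4323, 685, 111]; [685, 111, 19]; [111, 19, 4]]·[p, q, r]ᵀ = [13459, 2135, 347]ᵀ.
Inverting the 3×3 Gram matrix, [p, q, r]ᵀ = [5365/1804, 1531/1804, 173/902]ᵀ.

p = 2.974, q = 0.849, r = 0.192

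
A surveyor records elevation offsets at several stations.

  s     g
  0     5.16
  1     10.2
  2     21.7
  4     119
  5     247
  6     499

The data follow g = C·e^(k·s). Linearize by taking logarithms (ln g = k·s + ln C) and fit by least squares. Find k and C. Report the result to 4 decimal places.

k = 0.7782, C = 4.8983

With ln gᵢ as the transformed response and sᵢ as the regressor:
Over the data: Σs = 18.0000, Σ(s)² = 82.0000, Σln g = 23.5418, Σs·ln g = 92.4161.
Normal system: [[82.0000, 18.0000]; [18.0000, 6]]·[k, ln C]ᵀ = [92.4161, 23.5418]ᵀ.
Slope k = (n·Σs·ln g − Σs·Σln g)/(n·Σ(s)² − (Σs)²) = (6·92.4161 − 18.0000·23.5418)/168.0000 = 0.77824; ln C = (Σln g − k·Σs)/n = 1.58889, so C = exp(1.58889) = 4.89833.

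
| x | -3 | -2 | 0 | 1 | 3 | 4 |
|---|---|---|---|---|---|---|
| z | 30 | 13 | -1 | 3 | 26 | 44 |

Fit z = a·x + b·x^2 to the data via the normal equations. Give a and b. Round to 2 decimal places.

a = -0.78, b = 3.01

Sums needed: Σx·x = 39, Σx·x^2 = 57, Σx^2·x^2 = 435.
Moment sums: Σx·z = 141, Σx^2·z = 1263.
AᵀA·[a, b]ᵀ = Aᵀz becomes [[39, 57]; [57, 435]]·[a, b]ᵀ = [141, 1263]ᵀ.
Eliminating b: 435·(row 1) − 57·(row 2) gives 13716·a = 435·141 − 57·1263 = -10656, so a = -296/381.
Then b = (1263 − 57·(-296/381))/435 = 1145/381.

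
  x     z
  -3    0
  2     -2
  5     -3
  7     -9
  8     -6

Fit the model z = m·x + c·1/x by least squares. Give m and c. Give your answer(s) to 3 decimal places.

The normal equations are: 151·m + 5·c = -130;  5·m + (308449/705600)·c = -509/140.
det = 151·(308449/705600) − 5² = 28935799/705600.
m = ((-130)·(308449/705600) − 5·(-509/140))/(28935799/705600) = -27271570/28935799; c = (151·(-509/140) − 5·(-130))/(28935799/705600) = 71270640/28935799.

m = -0.942, c = 2.463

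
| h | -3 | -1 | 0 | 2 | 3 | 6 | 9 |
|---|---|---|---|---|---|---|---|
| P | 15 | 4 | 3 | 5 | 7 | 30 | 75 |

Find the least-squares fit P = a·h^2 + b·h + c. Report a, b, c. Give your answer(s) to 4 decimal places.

a = 1.0362, b = -1.3110, c = 2.1297

Compute the Gram sums: Σh^2·h^2 = 8036, Σh^2·h = 952, Σh^2 = 140, Σh·h = 140, Σh = 16, Σ1 = 7.
And Σh^2·P = 7377, Σh·P = 837, ΣP = 139.
So XᵀX·[a, b, c]ᵀ = XᵀP: [[8036, 952, 140]; [952, 140, 16]; [140, 16, 7]]·[a, b, c]ᵀ = [7377, 837, 139]ᵀ.
Solving the 3×3 system (Gaussian elimination) gives a = 85909/82908, b = -15527/11844, c = 2102/987.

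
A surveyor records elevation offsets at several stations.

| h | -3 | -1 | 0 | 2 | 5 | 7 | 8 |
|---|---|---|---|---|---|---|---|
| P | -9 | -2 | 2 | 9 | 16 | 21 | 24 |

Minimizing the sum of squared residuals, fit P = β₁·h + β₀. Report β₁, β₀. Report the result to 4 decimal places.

Compute the Gram sums: Σh·h = 152, Σh = 18, Σ1 = 7.
Right-hand side: Σh·P = 466, ΣP = 61.
Eliminating β₀: 7·(row 1) − 18·(row 2) gives 740·β₁ = 7·466 − 18·61 = 2164, so β₁ = 541/185.
Then β₀ = (61 − 18·(541/185))/7 = 221/185.

β₁ = 2.9243, β₀ = 1.1946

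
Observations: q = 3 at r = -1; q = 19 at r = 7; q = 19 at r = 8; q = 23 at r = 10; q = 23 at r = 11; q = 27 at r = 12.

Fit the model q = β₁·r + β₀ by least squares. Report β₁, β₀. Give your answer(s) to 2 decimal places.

Entries of MᵀM: Σr·r = 479, Σr = 47, Σ1 = 6.
Right-hand side: Σr·q = 1089, Σq = 114.
So MᵀM·[β₁, β₀]ᵀ = Mᵀq: [[479, 47]; [47, 6]]·[β₁, β₀]ᵀ = [1089, 114]ᵀ.
det = 479·6 − 47² = 665.
β₁ = (1089·6 − 47·114)/665 = 168/95; β₀ = (479·114 − 47·1089)/665 = 489/95.

β₁ = 1.77, β₀ = 5.15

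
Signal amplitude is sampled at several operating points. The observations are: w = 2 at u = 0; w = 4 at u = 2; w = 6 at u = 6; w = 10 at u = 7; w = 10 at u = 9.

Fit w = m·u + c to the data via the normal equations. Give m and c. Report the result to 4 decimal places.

With design matrix A, AᵀA = [[170, 24]; [24, 5]] and Aᵀw = [204, 32]ᵀ.
Determinant 170·5 − 24² = 274.
m = (204·5 − 24·32)/274 = 126/137; c = (170·32 − 24·204)/274 = 272/137.

m = 0.9197, c = 1.9854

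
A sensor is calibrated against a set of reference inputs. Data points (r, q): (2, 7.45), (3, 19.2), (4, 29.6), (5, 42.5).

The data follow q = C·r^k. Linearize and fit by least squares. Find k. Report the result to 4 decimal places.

k = 1.8886

Let Y = ln q. Fitting Y = k·ln r + ln C by least squares:
Σln r = 4.7875, Σ(ln r)² = 6.1995, Σln q = 12.1004, Σln r·ln q = 15.3693.
Equations: 6.1995·k + 4.7875·ln C = 15.3693;  4.7875·k + 4·ln C = 12.1004.
Slope k = (n·Σln r·ln q − Σln r·Σln q)/(n·Σ(ln r)² − (Σln r)²) = (4·15.3693 − 4.7875·12.1004)/1.8779 = 1.88864; ln C = (Σln q − k·Σln r)/n = 0.76463.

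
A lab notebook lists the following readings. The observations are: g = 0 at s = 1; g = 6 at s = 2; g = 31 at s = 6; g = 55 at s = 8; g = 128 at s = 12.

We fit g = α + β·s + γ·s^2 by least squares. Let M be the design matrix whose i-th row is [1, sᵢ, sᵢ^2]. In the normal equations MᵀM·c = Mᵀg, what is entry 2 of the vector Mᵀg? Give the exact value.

2174

Entry 2 ↔ basis s, so (Mᵀg)_{2} = Σᵢ (s)·gᵢ = (1)·(0) + (2)·(6) + (6)·(31) + (8)·(55) + (12)·(128) = 2174.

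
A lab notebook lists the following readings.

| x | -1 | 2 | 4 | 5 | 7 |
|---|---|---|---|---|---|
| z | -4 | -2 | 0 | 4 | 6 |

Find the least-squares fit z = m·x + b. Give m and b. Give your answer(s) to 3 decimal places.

m = 1.301, b = -3.624

From the data, Σx·x = 95, Σx = 17, Σ1 = 5.
For Mᵀz: Σx·z = 62, Σz = 4.
Determinant 95·5 − 17² = 186.
m = (62·5 − 17·4)/186 = 121/93; b = (95·4 − 17·62)/186 = -337/93.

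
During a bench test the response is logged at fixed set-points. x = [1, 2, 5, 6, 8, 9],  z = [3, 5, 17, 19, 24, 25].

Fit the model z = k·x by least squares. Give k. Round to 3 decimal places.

k = 2.981

Normal-equation sums: Σx·x = 211.
Right-hand side: Σx·z = 629.
k = 629/211 = 2.98104.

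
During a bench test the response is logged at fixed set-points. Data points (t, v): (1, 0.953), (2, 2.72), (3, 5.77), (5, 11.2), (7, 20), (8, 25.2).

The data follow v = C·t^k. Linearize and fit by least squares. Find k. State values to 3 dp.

k = 1.566

With ln vᵢ as the transformed response and ln tᵢ as the regressor:
XᵀX = [[12.3883, 7.4265]; [7.4265, 6]], rhs = [19.0468, 11.3437]ᵀ  (here Σln t = 7.4265, Σ(ln t)² = 12.3883, Σln v = 11.3437, Σln t·ln v = 19.0468).
Slope k = (n·Σln t·ln v − Σln t·Σln v)/(n·Σ(ln t)² − (Σln t)²) = (6·19.0468 − 7.4265·11.3437)/19.1764 = 1.56634; ln C = (Σln v − k·Σln t)/n = -0.04814.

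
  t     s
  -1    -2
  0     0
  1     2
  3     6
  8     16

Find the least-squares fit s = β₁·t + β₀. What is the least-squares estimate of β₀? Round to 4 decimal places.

From the data, Σt·t = 75, Σt = 11, Σ1 = 5.
Right-hand side: Σt·s = 150, Σs = 22.
So AᵀA·[β₁, β₀]ᵀ = Aᵀs: [[75, 11]; [11, 5]]·[β₁, β₀]ᵀ = [150, 22]ᵀ.
Determinant 75·5 − 11² = 254.
β₁ = (150·5 − 11·22)/254 = 2; β₀ = (75·22 − 11·150)/254 = 0.

β₀ = 0.0000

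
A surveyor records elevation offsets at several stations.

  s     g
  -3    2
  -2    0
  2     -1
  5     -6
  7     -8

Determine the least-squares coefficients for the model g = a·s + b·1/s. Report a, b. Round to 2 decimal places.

The normal system AᵀA·[a, b]ᵀ = Aᵀg is [[91, 5]; [5, 14807/22050]]·[a, b]ᵀ = [-94, -737/210]ᵀ.
Δ = 91·(14807/22050) − 5² = 113741/3150.
a = ((-94)·(14807/22050) − 5·(-737/210))/(113741/3150) = -1004933/796187; b = (91·(-737/210) − 5·(-94))/(113741/3150) = 474495/113741.

a = -1.26, b = 4.17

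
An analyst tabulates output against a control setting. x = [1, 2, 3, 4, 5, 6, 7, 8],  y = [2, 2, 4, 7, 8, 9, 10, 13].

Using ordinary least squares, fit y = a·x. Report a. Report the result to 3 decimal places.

MᵀM·[a]ᵀ = Mᵀy reads: 204·a = 314.
Hence a = 314 / 204 ≈ 1.53922.

a = 1.539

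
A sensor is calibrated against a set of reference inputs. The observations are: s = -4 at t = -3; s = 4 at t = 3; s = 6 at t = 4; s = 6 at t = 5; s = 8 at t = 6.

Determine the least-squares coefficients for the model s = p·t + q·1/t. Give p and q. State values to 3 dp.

With design matrix X, XᵀX = [[95, 5]; [5, 141/400]] and Xᵀs = [126, 67/10]ᵀ.
Δ = 95·(141/400) − 5² = 679/80.
p = (126·(141/400) − 5·(67/10))/(679/80) = 4366/3395; q = (95·(67/10) − 5·126)/(679/80) = 520/679.

p = 1.286, q = 0.766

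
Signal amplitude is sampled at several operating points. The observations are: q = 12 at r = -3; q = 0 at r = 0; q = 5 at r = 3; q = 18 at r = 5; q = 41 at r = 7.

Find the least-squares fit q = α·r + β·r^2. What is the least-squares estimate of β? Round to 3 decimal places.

With design matrix A, AᵀA = [[92, 468]; [468, 3188]] and Aᵀq = [356, 2612]ᵀ.
Δ = 92·3188 − 468² = 74272.
α = (356·3188 − 468·2612)/74272 = -2734/2321; β = (92·2612 − 468·356)/74272 = 2303/2321.

β = 0.992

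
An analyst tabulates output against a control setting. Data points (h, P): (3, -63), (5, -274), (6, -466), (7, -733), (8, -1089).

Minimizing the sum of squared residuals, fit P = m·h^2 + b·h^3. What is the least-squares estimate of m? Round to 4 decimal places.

AᵀA·[m, b]ᵀ = AᵀP reads: 8499·m + 60719·b = -129806;  60719·m + 442803·b = -945594.
Eliminating b: 442803·(row 1) − 60719·(row 2) gives 76585736·m = 442803·(-129806) − 60719·(-945594) = -62964132, so m = -15741033/19146434.
Then b = ((-945594) − 60719·(-15741033/19146434))/442803 = -38728223/19146434.

m = -0.8221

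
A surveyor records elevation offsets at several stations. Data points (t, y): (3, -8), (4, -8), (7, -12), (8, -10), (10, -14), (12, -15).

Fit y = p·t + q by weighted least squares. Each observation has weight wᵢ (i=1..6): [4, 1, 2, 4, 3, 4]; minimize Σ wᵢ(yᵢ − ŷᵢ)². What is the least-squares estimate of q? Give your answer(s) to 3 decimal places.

Compute the Gram sums: Σwᵢ·t·t = 1282, Σwᵢ·t = 140, Σwᵢ·1 = 18.
And Σwᵢ·t·y = -1756, Σwᵢ·y = -206.
XᵀWX·[p, q]ᵀ = XᵀWy becomes [[1282, 140]; [140, 18]]·[p, q]ᵀ = [-1756, -206]ᵀ.
Δ = 1282·18 − 140² = 3476.
p = ((-1756)·18 − 140·(-206))/3476 = -692/869; q = (1282·(-206) − 140·(-1756))/3476 = -4563/869.

q = -5.251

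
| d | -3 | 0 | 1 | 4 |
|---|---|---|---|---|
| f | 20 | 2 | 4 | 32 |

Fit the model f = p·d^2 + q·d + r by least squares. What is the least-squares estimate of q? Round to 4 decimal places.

q = -0.1967

The normal equations are: 338·p + 38·q + 26·r = 696;  38·p + 26·q + 2·r = 72;  26·p + 2·q + 4·r = 58.
Inverting the 3×3 Gram matrix, [p, q, r]ᵀ = [23/12, -59/300, 107/50]ᵀ.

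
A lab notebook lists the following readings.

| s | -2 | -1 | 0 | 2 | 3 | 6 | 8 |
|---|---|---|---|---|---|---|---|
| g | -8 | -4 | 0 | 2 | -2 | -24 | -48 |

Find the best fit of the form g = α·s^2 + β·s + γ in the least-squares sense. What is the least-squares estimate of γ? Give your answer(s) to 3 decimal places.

γ = 0.385

Setting ∂/∂α … = 0 gives: 5506·α + 754·β + 118·γ = -3982;  754·α + 118·β + 16·γ = -510;  118·α + 16·β + 7·γ = -84.
Row-reducing yields α = -3205/3024, β = 36259/15120, γ = 2909/7560.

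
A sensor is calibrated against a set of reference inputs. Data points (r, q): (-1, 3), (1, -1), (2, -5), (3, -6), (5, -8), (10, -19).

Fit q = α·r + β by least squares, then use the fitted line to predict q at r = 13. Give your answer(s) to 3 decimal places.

q̂ = -24.718

Entries of AᵀA: Σr·r = 140, Σr = 20, Σ1 = 6.
Right-hand side: Σr·q = -262, Σq = -36.
det = 140·6 − 20² = 440.
α = ((-262)·6 − 20·(-36))/440 = -213/110; β = (140·(-36) − 20·(-262))/440 = 5/11.
At r = 13: q̂ = (-213/110)·(13) + (5/11)·(1) = -2719/110.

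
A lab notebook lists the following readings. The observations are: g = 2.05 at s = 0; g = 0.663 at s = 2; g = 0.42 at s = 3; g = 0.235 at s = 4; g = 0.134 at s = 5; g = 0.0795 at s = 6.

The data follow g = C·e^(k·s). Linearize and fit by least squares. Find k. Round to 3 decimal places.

Taking logs, ln g = k·s + ln C, so regress ln g on s.
XᵀX = [[90.0000, 20.0000]; [20.0000, 6]], rhs = [-34.4587, -6.5507]ᵀ  (here Σs = 20.0000, Σ(s)² = 90.0000, Σln g = -6.5507, Σs·ln g = -34.4587).
Slope k = (n·Σs·ln g − Σs·Σln g)/(n·Σ(s)² − (Σs)²) = (6·-34.4587 − 20.0000·-6.5507)/140.0000 = -0.54098; ln C = (Σln g − k·Σs)/n = 0.71149.

k = -0.541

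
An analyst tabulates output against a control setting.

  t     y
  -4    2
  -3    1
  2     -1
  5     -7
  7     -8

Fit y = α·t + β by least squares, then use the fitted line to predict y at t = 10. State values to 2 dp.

ŷ = -10.52

With design matrix X, XᵀX = [[103, 7]; [7, 5]] and Xᵀy = [-104, -13]ᵀ.
Δ = 103·5 − 7² = 466.
α = ((-104)·5 − 7·(-13))/466 = -429/466; β = (103·(-13) − 7·(-104))/466 = -611/466.
At t = 10: ŷ = (-429/466)·(10) + (-611/466)·(1) = -4901/466.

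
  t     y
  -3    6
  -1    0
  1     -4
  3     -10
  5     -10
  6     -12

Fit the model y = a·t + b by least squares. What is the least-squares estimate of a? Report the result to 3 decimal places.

a = -1.956

Compute the Gram sums: Σt·t = 81, Σt = 11, Σ1 = 6.
And Σt·y = -174, Σy = -30.
Δ = 81·6 − 11² = 365.
a = ((-174)·6 − 11·(-30))/365 = -714/365; b = (81·(-30) − 11·(-174))/365 = -516/365.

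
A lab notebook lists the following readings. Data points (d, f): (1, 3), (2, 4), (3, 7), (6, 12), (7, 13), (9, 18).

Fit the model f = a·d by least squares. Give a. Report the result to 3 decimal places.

XᵀX·[a]ᵀ = Xᵀf reads: 180·a = 357.
Hence a = 357 / 180 ≈ 1.98333.

a = 1.983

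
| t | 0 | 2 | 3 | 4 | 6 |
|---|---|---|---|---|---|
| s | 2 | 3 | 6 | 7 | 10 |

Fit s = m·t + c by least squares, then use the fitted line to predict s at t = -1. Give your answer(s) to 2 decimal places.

Compute the Gram sums: Σt·t = 65, Σt = 15, Σ1 = 5.
And Σt·s = 112, Σs = 28.
So MᵀM·[m, c]ᵀ = Mᵀs: [[65, 15]; [15, 5]]·[m, c]ᵀ = [112, 28]ᵀ.
det = 65·5 − 15² = 100.
m = (112·5 − 15·28)/100 = 7/5; c = (65·28 − 15·112)/100 = 7/5.
At t = -1: ŝ = (7/5)·(-1) + (7/5)·(1) = 0.

ŝ = 0.00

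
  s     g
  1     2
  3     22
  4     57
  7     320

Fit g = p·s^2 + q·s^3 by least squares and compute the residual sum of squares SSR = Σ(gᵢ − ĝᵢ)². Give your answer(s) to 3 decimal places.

SSR = 3.012

AᵀA·[p, q]ᵀ = Aᵀg reads: 2739·p + 18075·q = 16792;  18075·p + 122475·q = 114004.
(Σs^2·s^2 = 2739, Σs^2·s^3 = 18075, Σs^3·s^3 = 122475, Σs^2·g = 16792, Σs^3·g = 114004.)
det = 2739·122475 − 18075² = 8753400.
p = (16792·122475 − 18075·114004)/8753400 = -4469/9726; q = (2739·114004 − 18075·16792)/8753400 = 242821/243150.
Residuals: 177602/121575, -33557/40525, 53303/121575, -2539/121575; SSR = 366233/121575.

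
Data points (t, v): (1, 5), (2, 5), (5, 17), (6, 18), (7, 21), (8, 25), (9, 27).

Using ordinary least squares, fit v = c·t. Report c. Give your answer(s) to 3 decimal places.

Compute the Gram sums: Σt·t = 260.
Right-hand side: Σt·v = 798.
So AᵀA·[c]ᵀ = Aᵀv: [[260]]·[c]ᵀ = [798]ᵀ.
c = 798/260 = 3.06923.

c = 3.069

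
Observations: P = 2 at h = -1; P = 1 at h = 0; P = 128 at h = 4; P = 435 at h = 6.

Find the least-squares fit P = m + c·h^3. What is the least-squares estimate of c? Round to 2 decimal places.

c = 2.00

The normal equations are: 4·m + 279·c = 566;  279·m + 50753·c = 102150.
Eliminating c: 50753·(row 1) − 279·(row 2) gives 125171·m = 50753·566 − 279·102150 = 226348, so m = 226348/125171.
Then c = (102150 − 279·(226348/125171))/50753 = 250686/125171.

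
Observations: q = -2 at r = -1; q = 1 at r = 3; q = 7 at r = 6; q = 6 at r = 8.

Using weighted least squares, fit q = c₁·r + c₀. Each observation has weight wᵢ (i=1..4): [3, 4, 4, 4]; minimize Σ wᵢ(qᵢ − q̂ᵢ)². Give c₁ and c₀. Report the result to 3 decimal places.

MᵀWM·[c₁, c₀]ᵀ = MᵀWq reads: 439·c₁ + 65·c₀ = 378;  65·c₁ + 15·c₀ = 50.
(Σwᵢ·r·r = 439, Σwᵢ·r = 65, Σwᵢ·1 = 15, Σwᵢ·r·q = 378, Σwᵢ·q = 50.)
Δ = 439·15 − 65² = 2360.
c₁ = (378·15 − 65·50)/2360 = 121/118; c₀ = (439·50 − 65·378)/2360 = -131/118.

c₁ = 1.025, c₀ = -1.110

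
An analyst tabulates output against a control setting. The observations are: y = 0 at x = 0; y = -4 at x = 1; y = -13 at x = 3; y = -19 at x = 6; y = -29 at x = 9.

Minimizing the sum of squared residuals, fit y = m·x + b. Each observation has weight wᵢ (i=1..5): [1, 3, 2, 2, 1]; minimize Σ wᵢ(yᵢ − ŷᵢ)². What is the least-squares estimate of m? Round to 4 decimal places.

MᵀWM·[m, b]ᵀ = MᵀWy reads: 174·m + 30·b = -579;  30·m + 9·b = -105.
(Σwᵢ·x·x = 174, Σwᵢ·x = 30, Σwᵢ·1 = 9, Σwᵢ·x·y = -579, Σwᵢ·y = -105.)
Eliminating b: 9·(row 1) − 30·(row 2) gives 666·m = 9·(-579) − 30·(-105) = -2061, so m = -229/74.
Then b = ((-105) − 30·(-229/74))/9 = -50/37.

m = -3.0946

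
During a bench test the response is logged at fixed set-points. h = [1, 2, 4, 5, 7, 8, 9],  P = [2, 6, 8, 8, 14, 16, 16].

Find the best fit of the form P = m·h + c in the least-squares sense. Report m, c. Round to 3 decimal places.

Entries of AᵀA: Σh·h = 240, Σh = 36, Σ1 = 7.
Right-hand side: Σh·P = 456, ΣP = 70.
Normal equations: [[240, 36]; [36, 7]]·[m, c]ᵀ = [456, 70]ᵀ.
Δ = 240·7 − 36² = 384.
m = (456·7 − 36·70)/384 = 7/4; c = (240·70 − 36·456)/384 = 1.

m = 1.750, c = 1.000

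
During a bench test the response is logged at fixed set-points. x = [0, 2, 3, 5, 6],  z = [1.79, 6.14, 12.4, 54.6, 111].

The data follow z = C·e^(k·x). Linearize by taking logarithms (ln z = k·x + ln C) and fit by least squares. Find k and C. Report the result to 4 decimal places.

k = 0.6948, C = 1.6510

With ln zᵢ as the transformed response and xᵢ as the regressor:
Σx = 16.0000, Σ(x)² = 74.0000, Σln z = 13.6243, Σx·ln z = 59.4401.
Equations: 74.0000·k + 16.0000·ln C = 59.4401;  16.0000·k + 5·ln C = 13.6243.
Slope k = (n·Σx·ln z − Σx·Σln z)/(n·Σ(x)² − (Σx)²) = (5·59.4401 − 16.0000·13.6243)/114.0000 = 0.69484; ln C = (Σln z − k·Σx)/n = 0.50138, so C = exp(0.50138) = 1.65099.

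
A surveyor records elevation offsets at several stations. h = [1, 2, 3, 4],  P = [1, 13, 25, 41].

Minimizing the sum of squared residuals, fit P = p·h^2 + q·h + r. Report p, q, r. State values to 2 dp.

p = 1.00, q = 8.20, r = -8.00

Normal-equation sums: Σh^2·h^2 = 354, Σh^2·h = 100, Σh^2 = 30, Σh·h = 30, Σh = 10, Σ1 = 4.
Right-hand side: Σh^2·P = 934, Σh·P = 266, ΣP = 80.
Normal equations: [[354, 100, 30]; [100, 30, 10]; [30, 10, 4]]·[p, q, r]ᵀ = [934, 266, 80]ᵀ.
Row-reducing yields p = 1, q = 41/5, r = -8.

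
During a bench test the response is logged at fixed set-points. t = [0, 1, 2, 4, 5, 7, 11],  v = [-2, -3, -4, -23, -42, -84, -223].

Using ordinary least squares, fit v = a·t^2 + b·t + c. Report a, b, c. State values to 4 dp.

Forming MᵀM = [[17940, 1872, 216]; [1872, 216, 30]; [216, 30, 7]] and Mᵀv = [-32536, -3354, -381]ᵀ gives MᵀM·[a, b, c]ᵀ = Mᵀv.
Row-reducing yields a = -9140/4389, b = 12524/4389, c = -319/133.

a = -2.0825, b = 2.8535, c = -2.3985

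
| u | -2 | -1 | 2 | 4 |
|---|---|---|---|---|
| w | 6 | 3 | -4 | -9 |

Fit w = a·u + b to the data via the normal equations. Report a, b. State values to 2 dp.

The normal system AᵀA·[a, b]ᵀ = Aᵀw is [[25, 3]; [3, 4]]·[a, b]ᵀ = [-59, -4]ᵀ.
Eliminating b: 4·(row 1) − 3·(row 2) gives 91·a = 4·(-59) − 3·(-4) = -224, so a = -32/13.
Then b = ((-4) − 3·(-32/13))/4 = 11/13.

a = -2.46, b = 0.85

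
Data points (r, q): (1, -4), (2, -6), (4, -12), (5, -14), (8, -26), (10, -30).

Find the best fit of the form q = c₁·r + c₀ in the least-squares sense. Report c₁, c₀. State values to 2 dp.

MᵀM·[c₁, c₀]ᵀ = Mᵀq reads: 210·c₁ + 30·c₀ = -642;  30·c₁ + 6·c₀ = -92.
(Σr·r = 210, Σr = 30, Σ1 = 6, Σr·q = -642, Σq = -92.)
Determinant 210·6 − 30² = 360.
c₁ = ((-642)·6 − 30·(-92))/360 = -91/30; c₀ = (210·(-92) − 30·(-642))/360 = -1/6.

c₁ = -3.03, c₀ = -0.17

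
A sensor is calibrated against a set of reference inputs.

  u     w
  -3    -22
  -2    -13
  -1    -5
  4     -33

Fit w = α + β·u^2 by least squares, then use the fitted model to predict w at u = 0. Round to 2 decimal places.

Compute the Gram sums: Σ1 = 4, Σu^2 = 30, Σu^2·u^2 = 354.
And Σw = -73, Σu^2·w = -783.
XᵀX·[α, β]ᵀ = Xᵀw becomes [[4, 30]; [30, 354]]·[α, β]ᵀ = [-73, -783]ᵀ.
Determinant 4·354 − 30² = 516.
α = ((-73)·354 − 30·(-783))/516 = -196/43; β = (4·(-783) − 30·(-73))/516 = -157/86.
At u = 0: ŵ = (-196/43)·(1) + (-157/86)·(0) = -196/43.

ŵ = -4.56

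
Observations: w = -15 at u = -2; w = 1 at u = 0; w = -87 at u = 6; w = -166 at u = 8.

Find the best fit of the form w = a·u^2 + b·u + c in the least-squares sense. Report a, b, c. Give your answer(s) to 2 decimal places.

a = -2.97, b = 2.83, c = 1.96

Setting ∂/∂a … = 0 gives: 5408·a + 720·b + 104·c = -13816;  720·a + 104·b + 12·c = -1820;  104·a + 12·b + 4·c = -267.
Row-reducing yields a = -95/32, b = 769/272, c = 133/68.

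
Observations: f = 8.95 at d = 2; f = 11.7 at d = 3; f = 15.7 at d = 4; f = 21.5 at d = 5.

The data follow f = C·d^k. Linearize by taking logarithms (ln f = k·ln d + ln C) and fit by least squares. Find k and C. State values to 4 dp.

k = 0.9408, C = 4.4469

With ln fᵢ as the transformed response and ln dᵢ as the regressor:
Sums: Σln d = 4.7875, Σ(ln d)² = 6.1995, Σln f = 10.4730, Σln d·ln f = 12.9765.
Normal system: [[6.1995, 4.7875]; [4.7875, 4]]·[k, ln C]ᵀ = [12.9765, 10.4730]ᵀ.
Δ = 6.1995·4 − (4.7875)² = 1.8779; k = (12.9765·4 − 4.7875·10.4730)/1.8779 = 0.94082, ln C = (6.1995·10.4730 − 4.7875·12.9765)/1.8779 = 1.49220, so C = exp(1.49220) = 4.44686.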